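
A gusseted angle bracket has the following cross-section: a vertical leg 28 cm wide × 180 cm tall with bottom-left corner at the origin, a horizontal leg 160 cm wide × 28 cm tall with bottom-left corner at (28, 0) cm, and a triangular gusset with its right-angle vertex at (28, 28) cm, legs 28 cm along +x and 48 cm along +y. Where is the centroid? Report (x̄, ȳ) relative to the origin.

x̄ = 56.86 cm, ȳ = 53.56 cm

vertical leg: A = 28 × 180 = 5040.00, centroid at (14.00, 90.00).
horizontal leg: A = 160 × 28 = 4480.00, centroid at (108.00, 14.00).
gusset: A = ½·28·48 = 672.00, centroid at (37.33, 44.00).
ΣA = 10192.00 cm²
ΣAx̄ = (5040.00)(14.00) + (4480.00)(108.00) + (672.00)(37.33) = 579488.00 cm³
ΣAȳ = (5040.00)(90.00) + (4480.00)(14.00) + (672.00)(44.00) = 545888.00 cm³
x̄ = 579488.00 / 10192.00 = 56.86 cm
ȳ = 545888.00 / 10192.00 = 53.56 cm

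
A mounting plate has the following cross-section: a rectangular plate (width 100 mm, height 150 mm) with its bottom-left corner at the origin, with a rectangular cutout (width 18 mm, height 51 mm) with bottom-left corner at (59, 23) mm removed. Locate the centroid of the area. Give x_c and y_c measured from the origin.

Part | A | x̄ᵢ | ȳᵢ | A·x̄ᵢ | A·ȳᵢ
plate | 15000.00 | 50.00 | 75.00 | 750000.00 | 1125000.00
hole | -918.00 | 68.00 | 48.50 | -62424.00 | -44523.00
Σ | 14082.00 |  |  | 687576.00 | 1080477.00
x_c = 687576.00 / 14082.00 = 48.83 mm
y_c = 1080477.00 / 14082.00 = 76.73 mm

x_c = 48.83 mm, y_c = 76.73 mm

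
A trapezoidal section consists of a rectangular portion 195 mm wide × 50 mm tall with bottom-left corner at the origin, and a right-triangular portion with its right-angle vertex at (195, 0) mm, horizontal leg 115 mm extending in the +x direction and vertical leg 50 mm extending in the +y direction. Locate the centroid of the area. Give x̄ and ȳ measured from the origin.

Part | A | x̄ᵢ | ȳᵢ | A·x̄ᵢ | A·ȳᵢ
rectangular portion | 9750.00 | 97.50 | 25.00 | 950625.00 | 243750.00
triangular portion | 2875.00 | 233.33 | 16.67 | 670833.33 | 47916.67
Σ | 12625.00 |  |  | 1621458.33 | 291666.67
x̄ = 1621458.33 / 12625.00 = 128.43 mm
ȳ = 291666.67 / 12625.00 = 23.10 mm

x̄ = 128.43 mm, ȳ = 23.10 mm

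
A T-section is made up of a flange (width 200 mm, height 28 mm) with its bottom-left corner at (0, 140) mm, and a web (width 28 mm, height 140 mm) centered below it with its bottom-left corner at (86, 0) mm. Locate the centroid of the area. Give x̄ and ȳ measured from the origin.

Part | A | x̄ᵢ | ȳᵢ | A·x̄ᵢ | A·ȳᵢ
web | 3920.00 | 100.00 | 70.00 | 392000.00 | 274400.00
flange | 5600.00 | 100.00 | 154.00 | 560000.00 | 862400.00
Σ | 9520.00 |  |  | 952000.00 | 1136800.00
x̄ = 952000.00 / 9520.00 = 100.00 mm
ȳ = 1136800.00 / 9520.00 = 119.41 mm

x̄ = 100.00 mm, ȳ = 119.41 mm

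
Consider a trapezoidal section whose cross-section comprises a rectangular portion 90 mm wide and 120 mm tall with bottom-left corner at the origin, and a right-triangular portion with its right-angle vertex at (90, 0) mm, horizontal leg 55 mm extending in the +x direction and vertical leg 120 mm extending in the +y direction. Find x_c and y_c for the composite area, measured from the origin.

x_c = 59.82 mm, y_c = 55.32 mm

Part | A | x̄ᵢ | ȳᵢ | A·x̄ᵢ | A·ȳᵢ
rectangular portion | 10800.00 | 45.00 | 60.00 | 486000.00 | 648000.00
triangular portion | 3300.00 | 108.33 | 40.00 | 357500.00 | 132000.00
Σ | 14100.00 |  |  | 843500.00 | 780000.00
x_c = 843500.00 / 14100.00 = 59.82 mm
y_c = 780000.00 / 14100.00 = 55.32 mm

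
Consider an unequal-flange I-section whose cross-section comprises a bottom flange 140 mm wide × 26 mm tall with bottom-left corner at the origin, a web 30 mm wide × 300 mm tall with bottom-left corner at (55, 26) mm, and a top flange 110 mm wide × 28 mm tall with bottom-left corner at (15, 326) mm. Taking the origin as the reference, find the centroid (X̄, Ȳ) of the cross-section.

X̄ = 70.00 mm, Ȳ = 170.39 mm

bottom flange: A = 140 × 26 = 3640.00, centroid at (70.00, 13.00).
web: A = 30 × 300 = 9000.00, centroid at (70.00, 176.00).
top flange: A = 110 × 28 = 3080.00, centroid at (70.00, 340.00).
ΣA = 15720.00 mm²
ΣAX̄ = (3640.00)(70.00) + (9000.00)(70.00) + (3080.00)(70.00) = 1100400.00 mm³
ΣAȲ = (3640.00)(13.00) + (9000.00)(176.00) + (3080.00)(340.00) = 2678520.00 mm³
X̄ = 1100400.00 / 15720.00 = 70.00 mm
Ȳ = 2678520.00 / 15720.00 = 170.39 mm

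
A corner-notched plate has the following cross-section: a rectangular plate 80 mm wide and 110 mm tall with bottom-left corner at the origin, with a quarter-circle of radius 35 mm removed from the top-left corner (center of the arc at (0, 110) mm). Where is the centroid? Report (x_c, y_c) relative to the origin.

x_c = 43.09 mm, y_c = 50.07 mm

plate: A = 80 × 110 = 8800.00, centroid at (40.00, 55.00).
removed quarter-circle: A = −¼π·35² = -962.11, centroid at (14.85, 95.15).
ΣA = 7837.89 mm², ΣAx_c = 337708.33 mm³, ΣAy_c = 392459.26 mm³.
x_c = 337708.33/7837.89 = 43.09 mm; y_c = 392459.26/7837.89 = 50.07 mm.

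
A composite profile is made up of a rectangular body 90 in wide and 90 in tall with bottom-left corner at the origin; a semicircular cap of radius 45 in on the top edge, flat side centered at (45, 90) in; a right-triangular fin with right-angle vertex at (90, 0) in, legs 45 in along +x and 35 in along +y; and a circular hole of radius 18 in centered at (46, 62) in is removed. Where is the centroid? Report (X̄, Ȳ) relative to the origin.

X̄ = 49.18 in, Ȳ = 59.51 in

Part | A | x̄ᵢ | ȳᵢ | A·x̄ᵢ | A·ȳᵢ
rectangular body | 8100.00 | 45.00 | 45.00 | 364500.00 | 364500.00
semicircular top | 3180.86 | 45.00 | 109.10 | 143138.82 | 347027.63
triangular fin | 787.50 | 105.00 | 11.67 | 82687.50 | 9187.50
hole | -1017.88 | 46.00 | 62.00 | -46822.30 | -63108.31
Σ | 11050.49 |  |  | 543504.02 | 657606.82
X̄ = 543504.02 / 11050.49 = 49.18 in
Ȳ = 657606.82 / 11050.49 = 59.51 in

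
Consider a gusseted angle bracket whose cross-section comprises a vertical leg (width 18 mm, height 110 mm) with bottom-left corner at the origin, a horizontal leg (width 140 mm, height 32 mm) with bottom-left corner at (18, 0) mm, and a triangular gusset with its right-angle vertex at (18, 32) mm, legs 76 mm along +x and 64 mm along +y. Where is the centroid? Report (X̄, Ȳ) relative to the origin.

vertical leg: A = 18 × 110 = 1980.00, centroid at (9.00, 55.00).
horizontal leg: A = 140 × 32 = 4480.00, centroid at (88.00, 16.00).
gusset: A = ½·76·64 = 2432.00, centroid at (43.33, 53.33).
ΣA = 8892.00 mm², ΣAX̄ = 517446.67 mm³, ΣAȲ = 310286.67 mm³.
X̄ = 517446.67/8892.00 = 58.19 mm; Ȳ = 310286.67/8892.00 = 34.90 mm.

X̄ = 58.19 mm, Ȳ = 34.90 mm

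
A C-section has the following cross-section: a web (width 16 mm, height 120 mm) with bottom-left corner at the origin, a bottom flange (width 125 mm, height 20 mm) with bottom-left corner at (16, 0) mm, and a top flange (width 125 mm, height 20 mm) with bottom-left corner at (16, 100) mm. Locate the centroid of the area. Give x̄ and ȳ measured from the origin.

web: A = 16 × 120 = 1920.00, centroid at (8.00, 60.00).
bottom flange: A = 125 × 20 = 2500.00, centroid at (78.50, 10.00).
top flange: A = 125 × 20 = 2500.00, centroid at (78.50, 110.00).
ΣA = 6920.00 mm², ΣAx̄ = 407860.00 mm³, ΣAȳ = 415200.00 mm³.
x̄ = 407860.00/6920.00 = 58.94 mm; ȳ = 415200.00/6920.00 = 60.00 mm.

x̄ = 58.94 mm, ȳ = 60.00 mm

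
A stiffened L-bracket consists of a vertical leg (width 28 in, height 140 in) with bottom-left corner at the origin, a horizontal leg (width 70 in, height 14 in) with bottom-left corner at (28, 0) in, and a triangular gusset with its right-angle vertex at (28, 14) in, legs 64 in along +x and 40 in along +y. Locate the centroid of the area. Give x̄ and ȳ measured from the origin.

x̄ = 29.09 in, ȳ = 51.17 in

Part | A | x̄ᵢ | ȳᵢ | A·x̄ᵢ | A·ȳᵢ
vertical leg | 3920.00 | 14.00 | 70.00 | 54880.00 | 274400.00
horizontal leg | 980.00 | 63.00 | 7.00 | 61740.00 | 6860.00
gusset | 1280.00 | 49.33 | 27.33 | 63146.67 | 34986.67
Σ | 6180.00 |  |  | 179766.67 | 316246.67
x̄ = 179766.67 / 6180.00 = 29.09 in
ȳ = 316246.67 / 6180.00 = 51.17 in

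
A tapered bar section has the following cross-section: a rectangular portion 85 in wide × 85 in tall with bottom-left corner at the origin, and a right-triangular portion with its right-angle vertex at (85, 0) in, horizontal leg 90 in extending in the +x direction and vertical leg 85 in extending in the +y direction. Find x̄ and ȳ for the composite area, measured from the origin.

rectangular portion: A = 85 × 85 = 7225.00, centroid at (42.50, 42.50).
triangular portion: A = ½·90·85 = 3825.00, centroid at (115.00, 28.33).
ΣA = 11050.00 in²
ΣAx̄ = (7225.00)(42.50) + (3825.00)(115.00) = 746937.50 in³
ΣAȳ = (7225.00)(42.50) + (3825.00)(28.33) = 415437.50 in³
x̄ = 746937.50 / 11050.00 = 67.60 in
ȳ = 415437.50 / 11050.00 = 37.60 in

x̄ = 67.60 in, ȳ = 37.60 in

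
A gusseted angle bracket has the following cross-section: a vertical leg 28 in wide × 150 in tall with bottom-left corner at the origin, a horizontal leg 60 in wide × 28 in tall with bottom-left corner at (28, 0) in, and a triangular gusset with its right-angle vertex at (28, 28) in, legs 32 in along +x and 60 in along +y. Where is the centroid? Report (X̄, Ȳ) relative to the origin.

vertical leg: A = 28 × 150 = 4200.00, centroid at (14.00, 75.00).
horizontal leg: A = 60 × 28 = 1680.00, centroid at (58.00, 14.00).
gusset: A = ½·32·60 = 960.00, centroid at (38.67, 48.00).
ΣA = 6840.00 in², ΣAX̄ = 193360.00 in³, ΣAȲ = 384600.00 in³.
X̄ = 193360.00/6840.00 = 28.27 in; Ȳ = 384600.00/6840.00 = 56.23 in.

X̄ = 28.27 in, Ȳ = 56.23 in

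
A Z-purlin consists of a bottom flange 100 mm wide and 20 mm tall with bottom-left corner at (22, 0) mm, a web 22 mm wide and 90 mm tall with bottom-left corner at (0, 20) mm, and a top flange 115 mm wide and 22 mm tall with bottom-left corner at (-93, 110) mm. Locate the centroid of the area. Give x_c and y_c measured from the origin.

bottom flange: A = 100 × 20 = 2000.00, centroid at (72.00, 10.00).
web: A = 22 × 90 = 1980.00, centroid at (11.00, 65.00).
top flange: A = 115 × 22 = 2530.00, centroid at (-35.50, 121.00).
ΣA = 6510.00 mm², ΣAx_c = 75965.00 mm³, ΣAy_c = 454830.00 mm³.
x_c = 75965.00/6510.00 = 11.67 mm; y_c = 454830.00/6510.00 = 69.87 mm.

x_c = 11.67 mm, y_c = 69.87 mm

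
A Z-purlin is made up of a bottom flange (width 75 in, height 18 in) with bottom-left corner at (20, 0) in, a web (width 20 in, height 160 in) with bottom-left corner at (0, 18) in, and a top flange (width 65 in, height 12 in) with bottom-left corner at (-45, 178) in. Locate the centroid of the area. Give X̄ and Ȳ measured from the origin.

X̄ = 18.74 in, Ȳ = 88.04 in

bottom flange: A = 75 × 18 = 1350.00, centroid at (57.50, 9.00).
web: A = 20 × 160 = 3200.00, centroid at (10.00, 98.00).
top flange: A = 65 × 12 = 780.00, centroid at (-12.50, 184.00).
ΣA = 5330.00 in², ΣAX̄ = 99875.00 in³, ΣAȲ = 469270.00 in³.
X̄ = 99875.00/5330.00 = 18.74 in; Ȳ = 469270.00/5330.00 = 88.04 in.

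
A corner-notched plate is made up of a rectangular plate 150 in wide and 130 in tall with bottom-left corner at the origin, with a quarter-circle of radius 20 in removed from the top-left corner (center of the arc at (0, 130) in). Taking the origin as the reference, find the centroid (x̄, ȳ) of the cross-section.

plate: A = 150 × 130 = 19500.00, centroid at (75.00, 65.00).
removed quarter-circle: A = −¼π·20² = -314.16, centroid at (8.49, 121.51).
ΣA = 19185.84 in²
ΣAx̄ = (19500.00)(75.00) + (-314.16)(8.49) = 1459833.33 in³
ΣAȳ = (19500.00)(65.00) + (-314.16)(121.51) = 1229325.96 in³
x̄ = 1459833.33 / 19185.84 = 76.09 in
ȳ = 1229325.96 / 19185.84 = 64.07 in

x̄ = 76.09 in, ȳ = 64.07 in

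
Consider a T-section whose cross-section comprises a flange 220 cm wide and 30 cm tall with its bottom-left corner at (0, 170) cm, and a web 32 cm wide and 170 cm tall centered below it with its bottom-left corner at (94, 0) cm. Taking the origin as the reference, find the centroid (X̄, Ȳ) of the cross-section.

web: A = 32 × 170 = 5440.00, centroid at (110.00, 85.00).
flange: A = 220 × 30 = 6600.00, centroid at (110.00, 185.00).
ΣA = 12040.00 cm², ΣAX̄ = 1324400.00 cm³, ΣAȲ = 1683400.00 cm³.
X̄ = 1324400.00/12040.00 = 110.00 cm; Ȳ = 1683400.00/12040.00 = 139.82 cm.

X̄ = 110.00 cm, Ȳ = 139.82 cm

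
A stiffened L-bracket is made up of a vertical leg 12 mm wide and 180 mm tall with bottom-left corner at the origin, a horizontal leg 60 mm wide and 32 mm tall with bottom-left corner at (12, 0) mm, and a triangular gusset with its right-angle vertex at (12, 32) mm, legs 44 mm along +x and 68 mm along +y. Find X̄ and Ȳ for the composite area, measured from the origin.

X̄ = 23.94 mm, Ȳ = 55.04 mm

vertical leg: A = 12 × 180 = 2160.00, centroid at (6.00, 90.00).
horizontal leg: A = 60 × 32 = 1920.00, centroid at (42.00, 16.00).
gusset: A = ½·44·68 = 1496.00, centroid at (26.67, 54.67).
ΣA = 5576.00 mm²
ΣAX̄ = (2160.00)(6.00) + (1920.00)(42.00) + (1496.00)(26.67) = 133493.33 mm³
ΣAȲ = (2160.00)(90.00) + (1920.00)(16.00) + (1496.00)(54.67) = 306901.33 mm³
X̄ = 133493.33 / 5576.00 = 23.94 mm
Ȳ = 306901.33 / 5576.00 = 55.04 mm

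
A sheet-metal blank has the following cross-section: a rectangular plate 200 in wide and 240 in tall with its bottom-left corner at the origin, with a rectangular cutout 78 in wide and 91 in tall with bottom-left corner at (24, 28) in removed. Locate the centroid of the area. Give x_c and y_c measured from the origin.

x_c = 106.42 in, y_c = 128.07 in

plate: A = 200 × 240 = 48000.00, centroid at (100.00, 120.00).
hole: A = −(78 × 91) = -7098.00, centroid at (63.00, 73.50).
ΣA = 40902.00 in²
ΣAx_c = (48000.00)(100.00) + (-7098.00)(63.00) = 4352826.00 in³
ΣAy_c = (48000.00)(120.00) + (-7098.00)(73.50) = 5238297.00 in³
x_c = 4352826.00 / 40902.00 = 106.42 in
y_c = 5238297.00 / 40902.00 = 128.07 in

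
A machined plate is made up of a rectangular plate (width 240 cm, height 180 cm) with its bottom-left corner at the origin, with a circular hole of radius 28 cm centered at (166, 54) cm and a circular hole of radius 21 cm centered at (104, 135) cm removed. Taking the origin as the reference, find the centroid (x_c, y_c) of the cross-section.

Part | A | x̄ᵢ | ȳᵢ | A·x̄ᵢ | A·ȳᵢ
plate | 43200.00 | 120.00 | 90.00 | 5184000.00 | 3888000.00
hole 1 | -2463.01 | 166.00 | 54.00 | -408859.43 | -133002.47
hole 2 | -1385.44 | 104.00 | 135.00 | -144086.01 | -187034.72
Σ | 39351.55 |  |  | 4631054.56 | 3567962.81
x_c = 4631054.56 / 39351.55 = 117.68 cm
y_c = 3567962.81 / 39351.55 = 90.67 cm

x_c = 117.68 cm, y_c = 90.67 cm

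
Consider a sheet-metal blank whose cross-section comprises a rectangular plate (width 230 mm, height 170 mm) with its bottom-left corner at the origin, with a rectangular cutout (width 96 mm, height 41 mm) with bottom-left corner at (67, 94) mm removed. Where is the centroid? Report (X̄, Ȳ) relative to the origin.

plate: A = 230 × 170 = 39100.00, centroid at (115.00, 85.00).
hole: A = −(96 × 41) = -3936.00, centroid at (115.00, 114.50).
ΣA = 35164.00 mm², ΣAX̄ = 4043860.00 mm³, ΣAȲ = 2872828.00 mm³.
X̄ = 4043860.00/35164.00 = 115.00 mm; Ȳ = 2872828.00/35164.00 = 81.70 mm.

X̄ = 115.00 mm, Ȳ = 81.70 mm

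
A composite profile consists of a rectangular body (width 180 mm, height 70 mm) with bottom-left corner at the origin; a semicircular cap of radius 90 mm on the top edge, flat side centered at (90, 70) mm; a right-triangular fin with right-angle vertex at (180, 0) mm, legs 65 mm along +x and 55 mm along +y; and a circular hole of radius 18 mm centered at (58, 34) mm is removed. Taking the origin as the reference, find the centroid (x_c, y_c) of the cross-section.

rectangular body: A = 180 × 70 = 12600.00, centroid at (90.00, 35.00).
semicircular top: A = ½π·90² = 12723.45, centroid at (90.00, 108.20).
triangular fin: A = ½·65·55 = 1787.50, centroid at (201.67, 18.33).
hole: A = −π·18² = -1017.88, centroid at (58.00, 34.00).
ΣA = 26093.07 mm²
ΣAx_c = (12600.00)(90.00) + (12723.45)(90.00) + (1787.50)(201.67) + (-1017.88)(58.00) = 2580552.88 mm³
ΣAy_c = (12600.00)(35.00) + (12723.45)(108.20) + (1787.50)(18.33) + (-1017.88)(34.00) = 1815804.57 mm³
x_c = 2580552.88 / 26093.07 = 98.90 mm
y_c = 1815804.57 / 26093.07 = 69.59 mm

x_c = 98.90 mm, y_c = 69.59 mm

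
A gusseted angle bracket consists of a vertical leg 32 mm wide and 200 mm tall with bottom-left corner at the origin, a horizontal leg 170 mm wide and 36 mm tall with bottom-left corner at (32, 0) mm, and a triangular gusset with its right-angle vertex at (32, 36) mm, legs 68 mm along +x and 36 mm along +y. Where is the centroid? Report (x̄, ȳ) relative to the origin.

x̄ = 64.42 mm, ȳ = 58.86 mm

vertical leg: A = 32 × 200 = 6400.00, centroid at (16.00, 100.00).
horizontal leg: A = 170 × 36 = 6120.00, centroid at (117.00, 18.00).
gusset: A = ½·68·36 = 1224.00, centroid at (54.67, 48.00).
ΣA = 13744.00 mm²
ΣAx̄ = (6400.00)(16.00) + (6120.00)(117.00) + (1224.00)(54.67) = 885352.00 mm³
ΣAȳ = (6400.00)(100.00) + (6120.00)(18.00) + (1224.00)(48.00) = 808912.00 mm³
x̄ = 885352.00 / 13744.00 = 64.42 mm
ȳ = 808912.00 / 13744.00 = 58.86 mm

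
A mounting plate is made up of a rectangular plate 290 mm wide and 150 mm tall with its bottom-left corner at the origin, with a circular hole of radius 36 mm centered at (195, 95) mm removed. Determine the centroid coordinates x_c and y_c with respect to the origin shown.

Part | A | x̄ᵢ | ȳᵢ | A·x̄ᵢ | A·ȳᵢ
plate | 43500.00 | 145.00 | 75.00 | 6307500.00 | 3262500.00
hole | -4071.50 | 195.00 | 95.00 | -793943.30 | -386792.89
Σ | 39428.50 |  |  | 5513556.70 | 2875707.11
x_c = 5513556.70 / 39428.50 = 139.84 mm
y_c = 2875707.11 / 39428.50 = 72.93 mm

x_c = 139.84 mm, y_c = 72.93 mm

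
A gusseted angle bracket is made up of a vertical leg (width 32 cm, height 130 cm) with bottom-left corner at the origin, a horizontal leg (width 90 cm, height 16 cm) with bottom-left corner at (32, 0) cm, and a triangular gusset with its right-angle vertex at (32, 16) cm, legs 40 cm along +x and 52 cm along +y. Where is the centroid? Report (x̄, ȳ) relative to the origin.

vertical leg: A = 32 × 130 = 4160.00, centroid at (16.00, 65.00).
horizontal leg: A = 90 × 16 = 1440.00, centroid at (77.00, 8.00).
gusset: A = ½·40·52 = 1040.00, centroid at (45.33, 33.33).
ΣA = 6640.00 cm²
ΣAx̄ = (4160.00)(16.00) + (1440.00)(77.00) + (1040.00)(45.33) = 224586.67 cm³
ΣAȳ = (4160.00)(65.00) + (1440.00)(8.00) + (1040.00)(33.33) = 316586.67 cm³
x̄ = 224586.67 / 6640.00 = 33.82 cm
ȳ = 316586.67 / 6640.00 = 47.68 cm

x̄ = 33.82 cm, ȳ = 47.68 cm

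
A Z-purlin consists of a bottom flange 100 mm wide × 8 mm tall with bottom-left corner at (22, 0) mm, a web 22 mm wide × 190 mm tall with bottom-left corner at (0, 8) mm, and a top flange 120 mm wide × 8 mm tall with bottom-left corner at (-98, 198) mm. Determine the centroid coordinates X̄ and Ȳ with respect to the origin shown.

X̄ = 11.30 mm, Ȳ = 105.67 mm

Part | A | x̄ᵢ | ȳᵢ | A·x̄ᵢ | A·ȳᵢ
bottom flange | 800.00 | 72.00 | 4.00 | 57600.00 | 3200.00
web | 4180.00 | 11.00 | 103.00 | 45980.00 | 430540.00
top flange | 960.00 | -38.00 | 202.00 | -36480.00 | 193920.00
Σ | 5940.00 |  |  | 67100.00 | 627660.00
X̄ = 67100.00 / 5940.00 = 11.30 mm
Ȳ = 627660.00 / 5940.00 = 105.67 mm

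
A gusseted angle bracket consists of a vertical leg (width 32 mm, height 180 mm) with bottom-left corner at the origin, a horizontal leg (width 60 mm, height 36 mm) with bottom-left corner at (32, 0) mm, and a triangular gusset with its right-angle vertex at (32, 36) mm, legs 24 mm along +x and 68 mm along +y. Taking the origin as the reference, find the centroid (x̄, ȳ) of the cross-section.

x̄ = 29.62 mm, ȳ = 69.27 mm

Part | A | x̄ᵢ | ȳᵢ | A·x̄ᵢ | A·ȳᵢ
vertical leg | 5760.00 | 16.00 | 90.00 | 92160.00 | 518400.00
horizontal leg | 2160.00 | 62.00 | 18.00 | 133920.00 | 38880.00
gusset | 816.00 | 40.00 | 58.67 | 32640.00 | 47872.00
Σ | 8736.00 |  |  | 258720.00 | 605152.00
x̄ = 258720.00 / 8736.00 = 29.62 mm
ȳ = 605152.00 / 8736.00 = 69.27 mm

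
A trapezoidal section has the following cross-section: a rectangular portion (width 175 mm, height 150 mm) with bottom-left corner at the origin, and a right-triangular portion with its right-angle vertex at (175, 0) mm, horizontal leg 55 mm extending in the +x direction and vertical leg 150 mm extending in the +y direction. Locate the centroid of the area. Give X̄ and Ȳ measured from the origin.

rectangular portion: A = 175 × 150 = 26250.00, centroid at (87.50, 75.00).
triangular portion: A = ½·55·150 = 4125.00, centroid at (193.33, 50.00).
ΣA = 30375.00 mm²
ΣAX̄ = (26250.00)(87.50) + (4125.00)(193.33) = 3094375.00 mm³
ΣAȲ = (26250.00)(75.00) + (4125.00)(50.00) = 2175000.00 mm³
X̄ = 3094375.00 / 30375.00 = 101.87 mm
Ȳ = 2175000.00 / 30375.00 = 71.60 mm

X̄ = 101.87 mm, Ȳ = 71.60 mm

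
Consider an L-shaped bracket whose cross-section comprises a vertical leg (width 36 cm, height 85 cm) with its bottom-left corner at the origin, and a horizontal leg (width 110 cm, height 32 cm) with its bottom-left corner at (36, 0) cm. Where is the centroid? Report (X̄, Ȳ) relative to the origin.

X̄ = 57.05 cm, Ȳ = 28.32 cm

vertical leg: A = 36 × 85 = 3060.00, centroid at (18.00, 42.50).
horizontal leg: A = 110 × 32 = 3520.00, centroid at (91.00, 16.00).
ΣA = 6580.00 cm²
ΣAX̄ = (3060.00)(18.00) + (3520.00)(91.00) = 375400.00 cm³
ΣAȲ = (3060.00)(42.50) + (3520.00)(16.00) = 186370.00 cm³
X̄ = 375400.00 / 6580.00 = 57.05 cm
Ȳ = 186370.00 / 6580.00 = 28.32 cm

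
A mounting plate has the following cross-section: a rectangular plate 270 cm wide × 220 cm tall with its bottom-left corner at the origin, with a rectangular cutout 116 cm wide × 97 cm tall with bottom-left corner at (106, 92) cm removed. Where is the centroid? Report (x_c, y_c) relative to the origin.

x_c = 128.22 cm, y_c = 102.87 cm

plate: A = 270 × 220 = 59400.00, centroid at (135.00, 110.00).
hole: A = −(116 × 97) = -11252.00, centroid at (164.00, 140.50).
ΣA = 48148.00 cm²
ΣAx_c = (59400.00)(135.00) + (-11252.00)(164.00) = 6173672.00 cm³
ΣAy_c = (59400.00)(110.00) + (-11252.00)(140.50) = 4953094.00 cm³
x_c = 6173672.00 / 48148.00 = 128.22 cm
y_c = 4953094.00 / 48148.00 = 102.87 cm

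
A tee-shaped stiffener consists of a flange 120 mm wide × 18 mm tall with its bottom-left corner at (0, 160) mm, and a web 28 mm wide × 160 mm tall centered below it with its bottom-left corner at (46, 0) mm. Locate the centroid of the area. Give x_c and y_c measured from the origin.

web: A = 28 × 160 = 4480.00, centroid at (60.00, 80.00).
flange: A = 120 × 18 = 2160.00, centroid at (60.00, 169.00).
ΣA = 6640.00 mm², ΣAx_c = 398400.00 mm³, ΣAy_c = 723440.00 mm³.
x_c = 398400.00/6640.00 = 60.00 mm; y_c = 723440.00/6640.00 = 108.95 mm.

x_c = 60.00 mm, y_c = 108.95 mm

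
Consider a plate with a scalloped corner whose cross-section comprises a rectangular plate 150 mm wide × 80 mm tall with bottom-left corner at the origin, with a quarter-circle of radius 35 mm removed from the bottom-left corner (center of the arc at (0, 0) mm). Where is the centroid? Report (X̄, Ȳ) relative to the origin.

X̄ = 80.24 mm, Ȳ = 42.19 mm

plate: A = 150 × 80 = 12000.00, centroid at (75.00, 40.00).
removed quarter-circle: A = −¼π·35² = -962.11, centroid at (14.85, 14.85).
ΣA = 11037.89 mm², ΣAX̄ = 885708.33 mm³, ΣAȲ = 465708.33 mm³.
X̄ = 885708.33/11037.89 = 80.24 mm; Ȳ = 465708.33/11037.89 = 42.19 mm.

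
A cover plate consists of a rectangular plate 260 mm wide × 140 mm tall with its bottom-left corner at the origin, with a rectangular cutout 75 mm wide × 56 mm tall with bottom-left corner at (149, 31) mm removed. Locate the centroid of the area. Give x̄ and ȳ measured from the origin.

Part | A | x̄ᵢ | ȳᵢ | A·x̄ᵢ | A·ȳᵢ
plate | 36400.00 | 130.00 | 70.00 | 4732000.00 | 2548000.00
hole | -4200.00 | 186.50 | 59.00 | -783300.00 | -247800.00
Σ | 32200.00 |  |  | 3948700.00 | 2300200.00
x̄ = 3948700.00 / 32200.00 = 122.63 mm
ȳ = 2300200.00 / 32200.00 = 71.43 mm

x̄ = 122.63 mm, ȳ = 71.43 mm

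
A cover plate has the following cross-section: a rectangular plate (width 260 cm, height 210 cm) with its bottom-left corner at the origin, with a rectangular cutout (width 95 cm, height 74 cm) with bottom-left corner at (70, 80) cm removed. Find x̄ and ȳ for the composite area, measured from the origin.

Part | A | x̄ᵢ | ȳᵢ | A·x̄ᵢ | A·ȳᵢ
plate | 54600.00 | 130.00 | 105.00 | 7098000.00 | 5733000.00
hole | -7030.00 | 117.50 | 117.00 | -826025.00 | -822510.00
Σ | 47570.00 |  |  | 6271975.00 | 4910490.00
x̄ = 6271975.00 / 47570.00 = 131.85 cm
ȳ = 4910490.00 / 47570.00 = 103.23 cm

x̄ = 131.85 cm, ȳ = 103.23 cm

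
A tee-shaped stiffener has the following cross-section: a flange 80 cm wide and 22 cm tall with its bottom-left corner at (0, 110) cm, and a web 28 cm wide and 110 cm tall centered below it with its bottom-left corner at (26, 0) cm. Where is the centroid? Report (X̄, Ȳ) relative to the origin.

X̄ = 40.00 cm, Ȳ = 79.00 cm

web: A = 28 × 110 = 3080.00, centroid at (40.00, 55.00).
flange: A = 80 × 22 = 1760.00, centroid at (40.00, 121.00).
ΣA = 4840.00 cm²
ΣAX̄ = (3080.00)(40.00) + (1760.00)(40.00) = 193600.00 cm³
ΣAȲ = (3080.00)(55.00) + (1760.00)(121.00) = 382360.00 cm³
X̄ = 193600.00 / 4840.00 = 40.00 cm
Ȳ = 382360.00 / 4840.00 = 79.00 cm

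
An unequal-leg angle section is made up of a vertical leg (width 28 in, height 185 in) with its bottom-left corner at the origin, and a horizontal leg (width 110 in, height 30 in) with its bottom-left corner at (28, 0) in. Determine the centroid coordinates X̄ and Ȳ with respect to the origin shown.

vertical leg: A = 28 × 185 = 5180.00, centroid at (14.00, 92.50).
horizontal leg: A = 110 × 30 = 3300.00, centroid at (83.00, 15.00).
ΣA = 8480.00 in²
ΣAX̄ = (5180.00)(14.00) + (3300.00)(83.00) = 346420.00 in³
ΣAȲ = (5180.00)(92.50) + (3300.00)(15.00) = 528650.00 in³
X̄ = 346420.00 / 8480.00 = 40.85 in
Ȳ = 528650.00 / 8480.00 = 62.34 in

X̄ = 40.85 in, Ȳ = 62.34 in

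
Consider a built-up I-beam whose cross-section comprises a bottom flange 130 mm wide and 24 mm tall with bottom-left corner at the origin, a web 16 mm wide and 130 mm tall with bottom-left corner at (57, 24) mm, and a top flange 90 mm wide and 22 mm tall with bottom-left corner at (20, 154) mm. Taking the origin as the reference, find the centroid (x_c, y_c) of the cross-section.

bottom flange: A = 130 × 24 = 3120.00, centroid at (65.00, 12.00).
web: A = 16 × 130 = 2080.00, centroid at (65.00, 89.00).
top flange: A = 90 × 22 = 1980.00, centroid at (65.00, 165.00).
ΣA = 7180.00 mm², ΣAx_c = 466700.00 mm³, ΣAy_c = 549260.00 mm³.
x_c = 466700.00/7180.00 = 65.00 mm; y_c = 549260.00/7180.00 = 76.50 mm.

x_c = 65.00 mm, y_c = 76.50 mm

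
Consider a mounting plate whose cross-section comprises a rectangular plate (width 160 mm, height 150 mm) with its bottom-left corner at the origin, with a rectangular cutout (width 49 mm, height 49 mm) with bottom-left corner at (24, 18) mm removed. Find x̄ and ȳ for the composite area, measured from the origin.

x̄ = 83.50 mm, ȳ = 78.61 mm

plate: A = 160 × 150 = 24000.00, centroid at (80.00, 75.00).
hole: A = −(49 × 49) = -2401.00, centroid at (48.50, 42.50).
ΣA = 21599.00 mm²
ΣAx̄ = (24000.00)(80.00) + (-2401.00)(48.50) = 1803551.50 mm³
ΣAȳ = (24000.00)(75.00) + (-2401.00)(42.50) = 1697957.50 mm³
x̄ = 1803551.50 / 21599.00 = 83.50 mm
ȳ = 1697957.50 / 21599.00 = 78.61 mm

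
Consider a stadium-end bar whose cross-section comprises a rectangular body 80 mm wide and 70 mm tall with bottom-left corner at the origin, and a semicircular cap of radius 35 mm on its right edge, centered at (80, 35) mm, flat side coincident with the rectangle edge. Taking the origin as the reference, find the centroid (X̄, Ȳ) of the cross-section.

X̄ = 54.03 mm, Ȳ = 35.00 mm

rectangular body: A = 80 × 70 = 5600.00, centroid at (40.00, 35.00).
semicircular end: A = ½π·35² = 1924.23, centroid at (94.85, 35.00).
ΣA = 7524.23 mm², ΣAX̄ = 406521.37 mm³, ΣAȲ = 263347.89 mm³.
X̄ = 406521.37/7524.23 = 54.03 mm; Ȳ = 263347.89/7524.23 = 35.00 mm.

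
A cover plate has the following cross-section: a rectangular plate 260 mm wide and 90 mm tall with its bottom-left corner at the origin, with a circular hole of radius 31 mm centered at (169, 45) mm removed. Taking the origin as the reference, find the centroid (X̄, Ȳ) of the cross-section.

X̄ = 124.22 mm, Ȳ = 45.00 mm

Part | A | x̄ᵢ | ȳᵢ | A·x̄ᵢ | A·ȳᵢ
plate | 23400.00 | 130.00 | 45.00 | 3042000.00 | 1053000.00
hole | -3019.07 | 169.00 | 45.00 | -510222.92 | -135858.17
Σ | 20380.93 |  |  | 2531777.08 | 917141.83
X̄ = 2531777.08 / 20380.93 = 124.22 mm
Ȳ = 917141.83 / 20380.93 = 45.00 mm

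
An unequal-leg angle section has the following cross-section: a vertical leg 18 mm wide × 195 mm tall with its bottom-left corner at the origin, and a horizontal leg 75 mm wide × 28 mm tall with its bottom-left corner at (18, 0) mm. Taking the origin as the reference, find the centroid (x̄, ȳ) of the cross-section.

vertical leg: A = 18 × 195 = 3510.00, centroid at (9.00, 97.50).
horizontal leg: A = 75 × 28 = 2100.00, centroid at (55.50, 14.00).
ΣA = 5610.00 mm², ΣAx̄ = 148140.00 mm³, ΣAȳ = 371625.00 mm³.
x̄ = 148140.00/5610.00 = 26.41 mm; ȳ = 371625.00/5610.00 = 66.24 mm.

x̄ = 26.41 mm, ȳ = 66.24 mm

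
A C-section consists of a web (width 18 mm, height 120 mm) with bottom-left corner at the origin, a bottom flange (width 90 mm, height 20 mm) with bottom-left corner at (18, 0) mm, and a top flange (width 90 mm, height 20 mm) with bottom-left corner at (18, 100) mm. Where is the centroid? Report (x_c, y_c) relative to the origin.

x_c = 42.75 mm, y_c = 60.00 mm

Part | A | x̄ᵢ | ȳᵢ | A·x̄ᵢ | A·ȳᵢ
web | 2160.00 | 9.00 | 60.00 | 19440.00 | 129600.00
bottom flange | 1800.00 | 63.00 | 10.00 | 113400.00 | 18000.00
top flange | 1800.00 | 63.00 | 110.00 | 113400.00 | 198000.00
Σ | 5760.00 |  |  | 246240.00 | 345600.00
x_c = 246240.00 / 5760.00 = 42.75 mm
y_c = 345600.00 / 5760.00 = 60.00 mm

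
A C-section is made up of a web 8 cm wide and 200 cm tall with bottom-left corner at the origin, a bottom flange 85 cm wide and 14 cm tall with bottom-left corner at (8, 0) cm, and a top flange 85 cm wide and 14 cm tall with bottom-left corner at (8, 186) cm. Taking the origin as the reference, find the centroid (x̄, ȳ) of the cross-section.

x̄ = 31.81 cm, ȳ = 100.00 cm

Part | A | x̄ᵢ | ȳᵢ | A·x̄ᵢ | A·ȳᵢ
web | 1600.00 | 4.00 | 100.00 | 6400.00 | 160000.00
bottom flange | 1190.00 | 50.50 | 7.00 | 60095.00 | 8330.00
top flange | 1190.00 | 50.50 | 193.00 | 60095.00 | 229670.00
Σ | 3980.00 |  |  | 126590.00 | 398000.00
x̄ = 126590.00 / 3980.00 = 31.81 cm
ȳ = 398000.00 / 3980.00 = 100.00 cm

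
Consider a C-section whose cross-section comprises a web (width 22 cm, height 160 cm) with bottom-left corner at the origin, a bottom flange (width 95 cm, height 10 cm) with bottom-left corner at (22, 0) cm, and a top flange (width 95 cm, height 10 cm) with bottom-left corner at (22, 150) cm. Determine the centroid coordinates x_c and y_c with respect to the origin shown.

x_c = 31.51 cm, y_c = 80.00 cm

web: A = 22 × 160 = 3520.00, centroid at (11.00, 80.00).
bottom flange: A = 95 × 10 = 950.00, centroid at (69.50, 5.00).
top flange: A = 95 × 10 = 950.00, centroid at (69.50, 155.00).
ΣA = 5420.00 cm², ΣAx_c = 170770.00 cm³, ΣAy_c = 433600.00 cm³.
x_c = 170770.00/5420.00 = 31.51 cm; y_c = 433600.00/5420.00 = 80.00 cm.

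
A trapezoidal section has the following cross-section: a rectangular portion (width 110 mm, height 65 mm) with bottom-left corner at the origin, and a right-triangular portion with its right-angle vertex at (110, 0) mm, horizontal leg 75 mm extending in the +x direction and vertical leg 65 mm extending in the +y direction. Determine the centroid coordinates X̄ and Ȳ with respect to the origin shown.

Part | A | x̄ᵢ | ȳᵢ | A·x̄ᵢ | A·ȳᵢ
rectangular portion | 7150.00 | 55.00 | 32.50 | 393250.00 | 232375.00
triangular portion | 2437.50 | 135.00 | 21.67 | 329062.50 | 52812.50
Σ | 9587.50 |  |  | 722312.50 | 285187.50
X̄ = 722312.50 / 9587.50 = 75.34 mm
Ȳ = 285187.50 / 9587.50 = 29.75 mm

X̄ = 75.34 mm, Ȳ = 29.75 mm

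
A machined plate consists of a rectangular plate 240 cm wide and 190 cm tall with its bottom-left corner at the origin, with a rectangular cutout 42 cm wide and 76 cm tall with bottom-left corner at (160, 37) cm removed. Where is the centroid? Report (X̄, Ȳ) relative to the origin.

plate: A = 240 × 190 = 45600.00, centroid at (120.00, 95.00).
hole: A = −(42 × 76) = -3192.00, centroid at (181.00, 75.00).
ΣA = 42408.00 cm², ΣAX̄ = 4894248.00 cm³, ΣAȲ = 4092600.00 cm³.
X̄ = 4894248.00/42408.00 = 115.41 cm; Ȳ = 4092600.00/42408.00 = 96.51 cm.

X̄ = 115.41 cm, Ȳ = 96.51 cm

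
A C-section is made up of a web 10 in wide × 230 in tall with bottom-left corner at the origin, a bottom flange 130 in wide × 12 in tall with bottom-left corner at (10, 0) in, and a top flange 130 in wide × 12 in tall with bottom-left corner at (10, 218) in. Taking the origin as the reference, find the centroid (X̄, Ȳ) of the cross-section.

web: A = 10 × 230 = 2300.00, centroid at (5.00, 115.00).
bottom flange: A = 130 × 12 = 1560.00, centroid at (75.00, 6.00).
top flange: A = 130 × 12 = 1560.00, centroid at (75.00, 224.00).
ΣA = 5420.00 in², ΣAX̄ = 245500.00 in³, ΣAȲ = 623300.00 in³.
X̄ = 245500.00/5420.00 = 45.30 in; Ȳ = 623300.00/5420.00 = 115.00 in.

X̄ = 45.30 in, Ȳ = 115.00 in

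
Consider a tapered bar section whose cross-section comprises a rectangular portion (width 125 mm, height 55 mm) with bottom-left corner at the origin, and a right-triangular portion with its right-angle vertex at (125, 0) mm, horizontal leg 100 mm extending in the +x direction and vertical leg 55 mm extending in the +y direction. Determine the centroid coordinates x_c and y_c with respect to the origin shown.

rectangular portion: A = 125 × 55 = 6875.00, centroid at (62.50, 27.50).
triangular portion: A = ½·100·55 = 2750.00, centroid at (158.33, 18.33).
ΣA = 9625.00 mm²
ΣAx_c = (6875.00)(62.50) + (2750.00)(158.33) = 865104.17 mm³
ΣAy_c = (6875.00)(27.50) + (2750.00)(18.33) = 239479.17 mm³
x_c = 865104.17 / 9625.00 = 89.88 mm
y_c = 239479.17 / 9625.00 = 24.88 mm

x_c = 89.88 mm, y_c = 24.88 mm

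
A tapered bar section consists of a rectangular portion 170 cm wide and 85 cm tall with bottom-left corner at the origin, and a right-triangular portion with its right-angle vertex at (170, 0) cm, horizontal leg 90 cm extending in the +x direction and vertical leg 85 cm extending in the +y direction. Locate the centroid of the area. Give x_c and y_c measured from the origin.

rectangular portion: A = 170 × 85 = 14450.00, centroid at (85.00, 42.50).
triangular portion: A = ½·90·85 = 3825.00, centroid at (200.00, 28.33).
ΣA = 18275.00 cm²
ΣAx_c = (14450.00)(85.00) + (3825.00)(200.00) = 1993250.00 cm³
ΣAy_c = (14450.00)(42.50) + (3825.00)(28.33) = 722500.00 cm³
x_c = 1993250.00 / 18275.00 = 109.07 cm
y_c = 722500.00 / 18275.00 = 39.53 cm

x_c = 109.07 cm, y_c = 39.53 cm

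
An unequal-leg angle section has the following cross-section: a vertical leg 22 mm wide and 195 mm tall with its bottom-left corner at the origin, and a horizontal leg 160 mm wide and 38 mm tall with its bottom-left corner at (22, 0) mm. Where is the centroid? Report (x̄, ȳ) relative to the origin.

Part | A | x̄ᵢ | ȳᵢ | A·x̄ᵢ | A·ȳᵢ
vertical leg | 4290.00 | 11.00 | 97.50 | 47190.00 | 418275.00
horizontal leg | 6080.00 | 102.00 | 19.00 | 620160.00 | 115520.00
Σ | 10370.00 |  |  | 667350.00 | 533795.00
x̄ = 667350.00 / 10370.00 = 64.35 mm
ȳ = 533795.00 / 10370.00 = 51.47 mm

x̄ = 64.35 mm, ȳ = 51.47 mm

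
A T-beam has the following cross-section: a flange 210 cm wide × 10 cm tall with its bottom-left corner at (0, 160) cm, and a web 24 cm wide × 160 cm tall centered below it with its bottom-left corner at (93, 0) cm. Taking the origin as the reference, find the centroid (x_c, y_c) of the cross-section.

x_c = 105.00 cm, y_c = 110.05 cm

web: A = 24 × 160 = 3840.00, centroid at (105.00, 80.00).
flange: A = 210 × 10 = 2100.00, centroid at (105.00, 165.00).
ΣA = 5940.00 cm²
ΣAx_c = (3840.00)(105.00) + (2100.00)(105.00) = 623700.00 cm³
ΣAy_c = (3840.00)(80.00) + (2100.00)(165.00) = 653700.00 cm³
x_c = 623700.00 / 5940.00 = 105.00 cm
y_c = 653700.00 / 5940.00 = 110.05 cm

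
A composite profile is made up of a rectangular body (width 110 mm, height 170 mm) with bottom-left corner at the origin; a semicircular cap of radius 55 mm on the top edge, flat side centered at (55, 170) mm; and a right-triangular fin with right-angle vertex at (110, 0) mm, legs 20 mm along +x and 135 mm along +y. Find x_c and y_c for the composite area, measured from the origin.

x_c = 58.36 mm, y_c = 103.58 mm

rectangular body: A = 110 × 170 = 18700.00, centroid at (55.00, 85.00).
semicircular top: A = ½π·55² = 4751.66, centroid at (55.00, 193.34).
triangular fin: A = ½·20·135 = 1350.00, centroid at (116.67, 45.00).
ΣA = 24801.66 mm²
ΣAx_c = (18700.00)(55.00) + (4751.66)(55.00) + (1350.00)(116.67) = 1447341.24 mm³
ΣAy_c = (18700.00)(85.00) + (4751.66)(193.34) + (1350.00)(45.00) = 2568948.68 mm³
x_c = 1447341.24 / 24801.66 = 58.36 mm
y_c = 2568948.68 / 24801.66 = 103.58 mm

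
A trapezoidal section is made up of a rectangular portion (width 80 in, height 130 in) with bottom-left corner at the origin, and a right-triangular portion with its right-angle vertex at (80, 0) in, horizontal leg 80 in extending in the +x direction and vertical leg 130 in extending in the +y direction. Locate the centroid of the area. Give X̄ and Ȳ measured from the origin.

X̄ = 62.22 in, Ȳ = 57.78 in

rectangular portion: A = 80 × 130 = 10400.00, centroid at (40.00, 65.00).
triangular portion: A = ½·80·130 = 5200.00, centroid at (106.67, 43.33).
ΣA = 15600.00 in², ΣAX̄ = 970666.67 in³, ΣAȲ = 901333.33 in³.
X̄ = 970666.67/15600.00 = 62.22 in; Ȳ = 901333.33/15600.00 = 57.78 in.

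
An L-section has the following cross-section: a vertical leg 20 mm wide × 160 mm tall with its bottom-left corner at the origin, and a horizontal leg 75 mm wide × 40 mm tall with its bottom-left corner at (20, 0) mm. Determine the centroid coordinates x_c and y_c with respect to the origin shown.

x_c = 32.98 mm, y_c = 50.97 mm

vertical leg: A = 20 × 160 = 3200.00, centroid at (10.00, 80.00).
horizontal leg: A = 75 × 40 = 3000.00, centroid at (57.50, 20.00).
ΣA = 6200.00 mm²
ΣAx_c = (3200.00)(10.00) + (3000.00)(57.50) = 204500.00 mm³
ΣAy_c = (3200.00)(80.00) + (3000.00)(20.00) = 316000.00 mm³
x_c = 204500.00 / 6200.00 = 32.98 mm
y_c = 316000.00 / 6200.00 = 50.97 mm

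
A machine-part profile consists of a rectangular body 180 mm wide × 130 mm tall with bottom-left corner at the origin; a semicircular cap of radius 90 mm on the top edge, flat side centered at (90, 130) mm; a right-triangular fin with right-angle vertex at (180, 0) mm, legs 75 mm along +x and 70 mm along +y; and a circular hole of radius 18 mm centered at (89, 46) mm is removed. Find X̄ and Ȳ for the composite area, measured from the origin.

X̄ = 98.03 mm, Ȳ = 97.41 mm

rectangular body: A = 180 × 130 = 23400.00, centroid at (90.00, 65.00).
semicircular top: A = ½π·90² = 12723.45, centroid at (90.00, 168.20).
triangular fin: A = ½·75·70 = 2625.00, centroid at (205.00, 23.33).
hole: A = −π·18² = -1017.88, centroid at (89.00, 46.00).
ΣA = 37730.57 mm², ΣAX̄ = 3698644.56 mm³, ΣAȲ = 3675476.24 mm³.
X̄ = 3698644.56/37730.57 = 98.03 mm; Ȳ = 3675476.24/37730.57 = 97.41 mm.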